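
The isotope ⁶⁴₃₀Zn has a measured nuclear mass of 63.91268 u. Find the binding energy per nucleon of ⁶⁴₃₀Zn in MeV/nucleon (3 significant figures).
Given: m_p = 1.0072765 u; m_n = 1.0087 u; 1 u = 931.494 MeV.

The nucleus contains 30 protons and 64 − 30 = 34 neutrons.
Mass of separated nucleons = 30(1.0072765) + 34(1.0087) = 30.2182950 + 34.2958 = 64.5140950 u
Mass defect Δm = 64.5140950 − 63.91268 = 0.6014150 u
Binding energy = Δm·c² = 0.6014150 × 931.494 MeV/u = 560.214 MeV
Dividing by A = 64 gives 8.753 MeV per nucleon.

8.75 MeV/nucleon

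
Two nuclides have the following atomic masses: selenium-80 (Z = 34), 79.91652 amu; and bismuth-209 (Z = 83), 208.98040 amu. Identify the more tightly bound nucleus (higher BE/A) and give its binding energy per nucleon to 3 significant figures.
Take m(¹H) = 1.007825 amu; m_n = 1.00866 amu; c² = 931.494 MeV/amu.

selenium-80: Σm = 34(1.007825) + 46(1.00866) = 80.664410 amu; Δm = 0.747890 amu; E_B = 696.66 MeV; E_B/A = 8.708 MeV
bismuth-209: Σm = 83(1.007825) + 126(1.00866) = 210.740635 amu; Δm = 1.760235 amu; E_B = 1639.6 MeV; E_B/A = 7.845 MeV
selenium-80 has the higher binding energy per nucleon, so it is the more tightly bound nucleus.

selenium-80; 8.71 MeV/nucleon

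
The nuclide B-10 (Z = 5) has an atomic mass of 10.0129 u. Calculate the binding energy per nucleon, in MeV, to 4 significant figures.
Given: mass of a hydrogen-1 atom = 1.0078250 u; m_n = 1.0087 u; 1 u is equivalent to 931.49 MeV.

Z = 5, so N = A − Z = 10 − 5 = 5.
Total constituent mass: 5 × 1.0078250 + 5 × 1.0087 = 10.0826250 u
The mass defect is 10.0826250 − 10.0129 = 0.0697250 u.
E_B = 0.0697250 × 931.49 = 64.9481 MeV
BE/A = 64.9481 MeV / 10 = 6.495 MeV/nucleon

6.495 MeV/nucleon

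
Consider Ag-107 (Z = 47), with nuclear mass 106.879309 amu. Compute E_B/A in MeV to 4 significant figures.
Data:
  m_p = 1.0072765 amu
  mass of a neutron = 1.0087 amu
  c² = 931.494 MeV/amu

8.572 MeV/nucleon

The nucleus contains 47 protons and 107 − 47 = 60 neutrons.
Mass of separated nucleons = 47(1.0072765) + 60(1.0087) = 47.3419955 + 60.5220 = 107.8639955 amu
The mass defect is 107.8639955 − 106.879309 = 0.9846865 amu.
E_B = 0.9846865 × 931.494 = 917.230 MeV
Dividing by A = 107 gives 8.572 MeV per nucleon.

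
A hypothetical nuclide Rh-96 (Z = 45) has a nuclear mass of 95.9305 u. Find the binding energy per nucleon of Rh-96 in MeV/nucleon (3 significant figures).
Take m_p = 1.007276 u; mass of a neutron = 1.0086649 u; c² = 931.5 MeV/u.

8.14 MeV/nucleon

Total constituent mass: 45 × 1.007276 + 51 × 1.0086649 = 96.7693299 u
Mass defect Δm = 96.7693299 − 95.9305 = 0.8388299 u
Converting to energy: 0.8388299 u × 931.5 MeV/u = 781.370 MeV
Per nucleon: 781.370 / 96 = 8.139 MeV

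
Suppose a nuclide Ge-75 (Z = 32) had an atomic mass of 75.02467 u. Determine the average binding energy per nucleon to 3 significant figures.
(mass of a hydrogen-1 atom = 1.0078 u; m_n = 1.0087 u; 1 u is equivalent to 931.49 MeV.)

The nucleus contains 32 protons and 75 − 32 = 43 neutrons.
Σm = 32·m(¹H) + 43·m_n = 32.2496 + 43.3741 = 75.6237 u
Mass defect Δm = 75.6237 − 75.02467 = 0.59903 u
Converting to energy: 0.59903 u × 931.49 MeV/u = 557.990 MeV
BE/A = 557.990 MeV / 75 = 7.440 MeV/nucleon

7.44 MeV/nucleon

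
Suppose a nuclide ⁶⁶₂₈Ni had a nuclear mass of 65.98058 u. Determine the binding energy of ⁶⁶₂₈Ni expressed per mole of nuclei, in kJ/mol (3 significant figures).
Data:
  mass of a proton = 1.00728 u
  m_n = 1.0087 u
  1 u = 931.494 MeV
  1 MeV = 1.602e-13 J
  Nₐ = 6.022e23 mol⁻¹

4.98e+10 kJ/mol

The nucleus contains 28 protons and 66 − 28 = 38 neutrons.
Total constituent mass: 28 × 1.00728 + 38 × 1.0087 = 66.53444 u
Δm = 66.53444 − 65.98058 = 0.55386 u
Converting to energy: 0.55386 u × 931.494 MeV/u = 515.917 MeV
Per nucleus in joules: 515.917 MeV × 1.602e-13 J/MeV = 8.2650e-11 J
Per mole: 8.2650e-11 J × 6.022e23 mol⁻¹ = 4.9772e+13 J/mol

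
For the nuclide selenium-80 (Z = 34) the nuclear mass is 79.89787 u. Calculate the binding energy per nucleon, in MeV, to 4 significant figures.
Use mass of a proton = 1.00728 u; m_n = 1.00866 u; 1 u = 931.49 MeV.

8.710 MeV/nucleon

Z = 34, so N = A − Z = 80 − 34 = 46.
Σm = 34·m_p + 46·m_n = 34.24752 + 46.39836 = 80.64588 u
The mass defect is 80.64588 − 79.89787 = 0.74801 u.
Binding energy = Δm·c² = 0.74801 × 931.49 MeV/u = 696.764 MeV
Per nucleon: 696.764 / 80 = 8.710 MeV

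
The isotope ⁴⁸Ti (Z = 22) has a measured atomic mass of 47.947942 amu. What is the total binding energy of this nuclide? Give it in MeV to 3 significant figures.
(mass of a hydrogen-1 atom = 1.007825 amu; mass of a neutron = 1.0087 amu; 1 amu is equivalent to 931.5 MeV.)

420 MeV

Z = 22, so N = A − Z = 48 − 22 = 26.
Total constituent mass: 22 × 1.007825 + 26 × 1.0087 = 48.398350 amu
Mass defect Δm = 48.398350 − 47.947942 = 0.450408 amu
E_B = 0.450408 × 931.5 = 419.555 MeV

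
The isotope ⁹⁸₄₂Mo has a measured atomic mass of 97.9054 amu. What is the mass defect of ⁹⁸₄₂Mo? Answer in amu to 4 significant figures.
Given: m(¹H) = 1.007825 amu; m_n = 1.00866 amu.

With 42 protons and 56 neutrons (A = 98):
Mass of separated nucleons = 42(1.007825) + 56(1.00866) = 42.328650 + 56.48496 = 98.813610 amu
Δm = 98.813610 − 97.9054 = 0.908210 amu

0.9082 amu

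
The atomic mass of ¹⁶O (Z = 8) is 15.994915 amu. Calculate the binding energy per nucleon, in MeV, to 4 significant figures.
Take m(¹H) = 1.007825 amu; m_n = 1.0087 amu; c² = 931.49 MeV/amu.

7.992 MeV/nucleon

With 8 protons and 8 neutrons (A = 16):
Mass of separated nucleons = 8(1.007825) + 8(1.0087) = 8.062600 + 8.0696 = 16.132200 amu
Mass defect Δm = 16.132200 − 15.994915 = 0.137285 amu
Binding energy = Δm·c² = 0.137285 × 931.49 MeV/amu = 127.8796 MeV
Dividing by A = 16 gives 7.992 MeV per nucleon.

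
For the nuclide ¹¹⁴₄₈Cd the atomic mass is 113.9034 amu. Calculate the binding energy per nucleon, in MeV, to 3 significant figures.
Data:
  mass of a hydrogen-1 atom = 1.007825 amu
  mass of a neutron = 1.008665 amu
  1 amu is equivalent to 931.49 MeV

8.53 MeV/nucleon

Mass of separated nucleons = 48(1.007825) + 66(1.008665) = 48.375600 + 66.571890 = 114.947490 amu
Mass defect Δm = 114.947490 − 113.9034 = 1.044090 amu
Binding energy = Δm·c² = 1.044090 × 931.49 MeV/amu = 972.559 MeV
BE/A = 972.559 MeV / 114 = 8.531 MeV/nucleon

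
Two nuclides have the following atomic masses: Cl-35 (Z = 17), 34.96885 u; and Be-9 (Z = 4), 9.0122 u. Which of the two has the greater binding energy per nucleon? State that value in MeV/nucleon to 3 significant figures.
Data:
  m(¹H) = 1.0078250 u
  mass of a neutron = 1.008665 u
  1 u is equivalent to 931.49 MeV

Cl-35; 8.52 MeV/nucleon

Cl-35: Σm = 17(1.0078250) + 18(1.008665) = 35.2889950 u; Δm = 0.3201450 u; E_B = 298.21 MeV; E_B/A = 8.520 MeV
Be-9: Σm = 4(1.0078250) + 5(1.008665) = 9.0746250 u; Δm = 0.0624250 u; E_B = 58.148 MeV; E_B/A = 6.461 MeV
Cl-35 has the higher binding energy per nucleon, so it is the more tightly bound nucleus.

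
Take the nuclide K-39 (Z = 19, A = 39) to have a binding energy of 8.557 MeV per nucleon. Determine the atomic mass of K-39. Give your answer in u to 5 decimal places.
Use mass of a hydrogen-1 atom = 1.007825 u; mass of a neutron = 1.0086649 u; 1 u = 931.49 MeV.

Total binding energy = 39 × 8.557 = 333.723 MeV
Mass defect = 333.723 MeV / (931.49 MeV/u) = 0.3582679 u
Constituent mass = 19(1.007825) + 20(1.0086649) = 39.3219730 u
Atomic mass = 39.3219730 − 0.3582679 = 38.9637051 u ≈ 38.96371 u (to 5 decimal places)

38.96371 u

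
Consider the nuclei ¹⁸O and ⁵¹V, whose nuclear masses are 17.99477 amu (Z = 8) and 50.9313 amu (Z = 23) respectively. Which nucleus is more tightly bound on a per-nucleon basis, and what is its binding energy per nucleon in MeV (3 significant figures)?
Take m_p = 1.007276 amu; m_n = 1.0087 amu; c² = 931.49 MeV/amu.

⁵¹V; 8.76 MeV/nucleon

¹⁸O: Σm = 8(1.007276) + 10(1.0087) = 18.145208 amu; Δm = 0.150438 amu; E_B = 140.13 MeV; E_B/A = 7.785 MeV
⁵¹V: Σm = 23(1.007276) + 28(1.0087) = 51.410948 amu; Δm = 0.479648 amu; E_B = 446.79 MeV; E_B/A = 8.761 MeV
⁵¹V has the higher binding energy per nucleon, so it is the more tightly bound nucleus.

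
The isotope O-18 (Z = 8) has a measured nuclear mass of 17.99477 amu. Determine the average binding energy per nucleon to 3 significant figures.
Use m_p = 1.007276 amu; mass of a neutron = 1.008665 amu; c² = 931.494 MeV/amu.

7.77 MeV/nucleon

The nucleus contains 8 protons and 18 − 8 = 10 neutrons.
Mass of separated nucleons = 8(1.007276) + 10(1.008665) = 8.058208 + 10.086650 = 18.144858 amu
Δm = 18.144858 − 17.99477 = 0.150088 amu
Converting to energy: 0.150088 amu × 931.494 MeV/amu = 139.806 MeV
Per nucleon: 139.806 / 18 = 7.767 MeV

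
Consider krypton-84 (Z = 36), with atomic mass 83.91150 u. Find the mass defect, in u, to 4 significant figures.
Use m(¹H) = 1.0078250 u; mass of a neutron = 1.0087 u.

With 36 protons and 48 neutrons (A = 84):
Mass of separated nucleons = 36(1.0078250) + 48(1.0087) = 36.2817000 + 48.4176 = 84.6993000 u
The mass defect is 84.6993000 − 83.91150 = 0.7878000 u.

0.7878 u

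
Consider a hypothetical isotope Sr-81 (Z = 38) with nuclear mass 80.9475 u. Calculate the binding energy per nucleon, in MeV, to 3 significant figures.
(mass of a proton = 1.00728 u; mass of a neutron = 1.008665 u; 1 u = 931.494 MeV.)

8.07 MeV/nucleon

Total constituent mass: 38 × 1.00728 + 43 × 1.008665 = 81.649235 u
The mass defect is 81.649235 − 80.9475 = 0.701735 u.
Converting to energy: 0.701735 u × 931.494 MeV/u = 653.662 MeV
Dividing by A = 81 gives 8.070 MeV per nucleon.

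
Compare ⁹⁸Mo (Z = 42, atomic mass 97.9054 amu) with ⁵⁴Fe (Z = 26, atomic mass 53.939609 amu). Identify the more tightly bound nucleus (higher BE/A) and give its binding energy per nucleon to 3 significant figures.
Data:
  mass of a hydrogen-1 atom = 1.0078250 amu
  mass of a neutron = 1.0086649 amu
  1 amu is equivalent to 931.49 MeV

⁵⁴Fe; 8.74 MeV/nucleon

⁹⁸Mo: Σm = 42(1.0078250) + 56(1.0086649) = 98.8138844 amu; Δm = 0.9084844 amu; E_B = 846.24 MeV; E_B/A = 8.635 MeV
⁵⁴Fe: Σm = 26(1.0078250) + 28(1.0086649) = 54.4460672 amu; Δm = 0.5064582 amu; E_B = 471.76 MeV; E_B/A = 8.736 MeV
⁵⁴Fe has the higher binding energy per nucleon, so it is the more tightly bound nucleus.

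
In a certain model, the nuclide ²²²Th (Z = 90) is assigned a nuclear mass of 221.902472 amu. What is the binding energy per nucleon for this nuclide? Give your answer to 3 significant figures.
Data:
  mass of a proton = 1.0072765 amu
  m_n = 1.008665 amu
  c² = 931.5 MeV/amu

Z = 90, so N = A − Z = 222 − 90 = 132.
Total constituent mass: 90 × 1.0072765 + 132 × 1.008665 = 223.7986650 amu
Δm = 223.7986650 − 221.902472 = 1.8961930 amu
Converting to energy: 1.8961930 amu × 931.5 MeV/amu = 1766.30 MeV
Per nucleon: 1766.30 / 222 = 7.956 MeV

7.96 MeV/nucleon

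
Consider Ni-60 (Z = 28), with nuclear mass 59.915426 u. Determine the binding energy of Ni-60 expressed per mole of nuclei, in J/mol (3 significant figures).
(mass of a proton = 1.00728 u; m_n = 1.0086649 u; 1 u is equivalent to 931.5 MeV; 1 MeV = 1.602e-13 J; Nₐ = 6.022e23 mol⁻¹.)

5.08e+13 J/mol

With 28 protons and 32 neutrons (A = 60):
Σm = 28·m_p + 32·m_n = 28.20384 + 32.2772768 = 60.4811168 u
The mass defect is 60.4811168 − 59.915426 = 0.5656908 u.
Converting to energy: 0.5656908 u × 931.5 MeV/u = 526.941 MeV
Per nucleus in joules: 526.941 MeV × 1.602e-13 J/MeV = 8.4416e-11 J
Per mole: 8.4416e-11 J × 6.022e23 mol⁻¹ = 5.0835e+13 J/mol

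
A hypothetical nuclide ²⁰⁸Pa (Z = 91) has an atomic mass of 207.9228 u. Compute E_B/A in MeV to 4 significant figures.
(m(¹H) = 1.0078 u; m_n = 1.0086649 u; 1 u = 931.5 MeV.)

8.065 MeV/nucleon

Z = 91, so N = A − Z = 208 − 91 = 117.
Σm = 91·m(¹H) + 117·m_n = 91.7098 + 118.0137933 = 209.7235933 u
Δm = 209.7235933 − 207.9228 = 1.8007933 u
E_B = 1.8007933 × 931.5 = 1677.44 MeV
Per nucleon: 1677.44 / 208 = 8.065 MeV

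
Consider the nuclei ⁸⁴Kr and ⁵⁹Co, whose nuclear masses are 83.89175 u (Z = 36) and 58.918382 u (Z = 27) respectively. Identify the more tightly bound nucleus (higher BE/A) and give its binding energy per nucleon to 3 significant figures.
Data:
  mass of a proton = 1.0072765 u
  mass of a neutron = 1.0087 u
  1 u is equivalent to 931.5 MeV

⁵⁹Co; 8.79 MeV/nucleon

⁸⁴Kr: Σm = 36(1.0072765) + 48(1.0087) = 84.6795540 u; Δm = 0.7878040 u; E_B = 733.84 MeV; E_B/A = 8.736 MeV
⁵⁹Co: Σm = 27(1.0072765) + 32(1.0087) = 59.4748655 u; Δm = 0.5564835 u; E_B = 518.36 MeV; E_B/A = 8.786 MeV
⁵⁹Co has the higher binding energy per nucleon, so it is the more tightly bound nucleus.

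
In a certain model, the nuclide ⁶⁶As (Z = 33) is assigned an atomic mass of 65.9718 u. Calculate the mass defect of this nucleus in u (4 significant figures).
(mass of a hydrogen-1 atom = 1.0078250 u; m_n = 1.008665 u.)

0.5724 u

With 33 protons and 33 neutrons (A = 66):
Mass of separated nucleons = 33(1.0078250) + 33(1.008665) = 33.2582250 + 33.285945 = 66.5441700 u
Mass defect Δm = 66.5441700 − 65.9718 = 0.5723700 u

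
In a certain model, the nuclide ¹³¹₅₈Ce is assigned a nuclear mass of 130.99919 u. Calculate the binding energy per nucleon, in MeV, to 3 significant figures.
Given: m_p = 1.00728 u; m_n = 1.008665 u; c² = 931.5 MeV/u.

Mass of separated nucleons = 58(1.00728) + 73(1.008665) = 58.42224 + 73.632545 = 132.054785 u
Mass defect Δm = 132.054785 − 130.99919 = 1.055595 u
E_B = 1.055595 × 931.5 = 983.287 MeV
Per nucleon: 983.287 / 131 = 7.506 MeV

7.51 MeV/nucleon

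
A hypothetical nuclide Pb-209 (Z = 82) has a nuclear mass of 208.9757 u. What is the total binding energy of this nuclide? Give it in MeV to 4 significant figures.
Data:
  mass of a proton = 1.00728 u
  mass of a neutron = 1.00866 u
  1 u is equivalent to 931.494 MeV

Total constituent mass: 82 × 1.00728 + 127 × 1.00866 = 210.69678 u
The mass defect is 210.69678 − 208.9757 = 1.72108 u.
Binding energy = Δm·c² = 1.72108 × 931.494 MeV/u = 1603.18 MeV

1603 MeV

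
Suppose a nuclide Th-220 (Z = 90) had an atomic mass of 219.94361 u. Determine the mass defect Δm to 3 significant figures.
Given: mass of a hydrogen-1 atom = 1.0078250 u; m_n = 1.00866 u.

With 90 protons and 130 neutrons (A = 220):
Total constituent mass: 90 × 1.0078250 + 130 × 1.00866 = 221.8300500 u
The mass defect is 221.8300500 − 219.94361 = 1.8864400 u.

1.89 u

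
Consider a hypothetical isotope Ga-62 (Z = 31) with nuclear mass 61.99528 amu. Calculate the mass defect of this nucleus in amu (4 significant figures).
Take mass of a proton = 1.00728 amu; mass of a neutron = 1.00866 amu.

The nucleus contains 31 protons and 62 − 31 = 31 neutrons.
Σm = 31·m_p + 31·m_n = 31.22568 + 31.26846 = 62.49414 amu
Mass defect Δm = 62.49414 − 61.99528 = 0.49886 amu

0.4989 amu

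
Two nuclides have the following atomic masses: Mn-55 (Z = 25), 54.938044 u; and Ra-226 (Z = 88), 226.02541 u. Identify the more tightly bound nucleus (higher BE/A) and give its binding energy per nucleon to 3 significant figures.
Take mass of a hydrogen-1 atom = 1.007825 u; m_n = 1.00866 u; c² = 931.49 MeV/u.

Mn-55: Σm = 25(1.007825) + 30(1.00866) = 55.455425 u; Δm = 0.517381 u; E_B = 481.935 MeV; E_B/A = 8.762 MeV
Ra-226: Σm = 88(1.007825) + 138(1.00866) = 227.883680 u; Δm = 1.858270 u; E_B = 1731.0 MeV; E_B/A = 7.659 MeV
Mn-55 has the higher binding energy per nucleon, so it is the more tightly bound nucleus.

Mn-55; 8.76 MeV/nucleon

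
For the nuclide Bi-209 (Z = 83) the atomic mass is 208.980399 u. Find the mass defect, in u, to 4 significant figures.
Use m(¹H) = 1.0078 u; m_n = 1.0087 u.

Mass of separated nucleons = 83(1.0078) + 126(1.0087) = 83.6474 + 127.0962 = 210.7436 u
Δm = 210.7436 − 208.980399 = 1.763201 u

1.763 u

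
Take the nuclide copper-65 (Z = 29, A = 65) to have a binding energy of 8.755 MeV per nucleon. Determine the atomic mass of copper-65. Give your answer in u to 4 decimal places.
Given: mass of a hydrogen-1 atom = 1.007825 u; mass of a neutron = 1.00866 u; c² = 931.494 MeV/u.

64.9278 u

Total binding energy = 65 × 8.755 = 569.075 MeV
Mass defect = 569.075 MeV / (931.494 MeV/u) = 0.610927 u
Constituent mass = 29(1.007825) + 36(1.00866) = 65.538685 u
Atomic mass = 65.538685 − 0.610927 = 64.927758 u ≈ 64.9278 u (to 4 decimal places)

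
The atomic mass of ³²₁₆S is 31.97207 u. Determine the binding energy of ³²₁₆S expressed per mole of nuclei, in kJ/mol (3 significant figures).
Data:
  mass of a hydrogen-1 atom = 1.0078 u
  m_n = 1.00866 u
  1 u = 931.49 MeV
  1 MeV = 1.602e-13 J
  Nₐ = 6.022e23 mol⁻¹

Σm = 16·m(¹H) + 16·m_n = 16.1248 + 16.13856 = 32.26336 u
Mass defect Δm = 32.26336 − 31.97207 = 0.29129 u
Binding energy = Δm·c² = 0.29129 × 931.49 MeV/u = 271.334 MeV
Per nucleus in joules: 271.334 MeV × 1.602e-13 J/MeV = 4.3468e-11 J
Per mole: 4.3468e-11 J × 6.022e23 mol⁻¹ = 2.6176e+13 J/mol

2.62e+10 kJ/mol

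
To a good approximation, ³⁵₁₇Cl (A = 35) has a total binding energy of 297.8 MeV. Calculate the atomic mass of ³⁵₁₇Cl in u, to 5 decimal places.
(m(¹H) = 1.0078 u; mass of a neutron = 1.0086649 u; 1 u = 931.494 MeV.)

Mass defect = 297.8 MeV / (931.494 MeV/u) = 0.3197015 u
Constituent mass = 17(1.0078) + 18(1.0086649) = 35.2885682 u
Atomic mass = 35.2885682 − 0.3197015 = 34.9688667 u ≈ 34.96887 u (to 5 decimal places)

34.96887 u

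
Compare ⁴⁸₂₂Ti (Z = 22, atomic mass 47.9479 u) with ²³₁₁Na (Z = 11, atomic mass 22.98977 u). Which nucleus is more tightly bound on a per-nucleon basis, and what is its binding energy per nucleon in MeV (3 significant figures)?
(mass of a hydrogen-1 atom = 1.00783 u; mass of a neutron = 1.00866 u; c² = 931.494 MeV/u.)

⁴⁸₂₂Ti: Σm = 22(1.00783) + 26(1.00866) = 48.39742 u; Δm = 0.44952 u; E_B = 418.725 MeV; E_B/A = 8.723 MeV
²³₁₁Na: Σm = 11(1.00783) + 12(1.00866) = 23.19005 u; Δm = 0.20028 u; E_B = 186.56 MeV; E_B/A = 8.111 MeV
⁴⁸₂₂Ti has the higher binding energy per nucleon, so it is the more tightly bound nucleus.

⁴⁸₂₂Ti; 8.72 MeV/nucleon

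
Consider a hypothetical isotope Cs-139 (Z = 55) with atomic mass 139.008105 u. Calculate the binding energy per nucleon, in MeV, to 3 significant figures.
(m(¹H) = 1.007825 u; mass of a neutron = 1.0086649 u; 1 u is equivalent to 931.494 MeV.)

7.71 MeV/nucleon

With 55 protons and 84 neutrons (A = 139):
Total constituent mass: 55 × 1.007825 + 84 × 1.0086649 = 140.1582266 u
Δm = 140.1582266 − 139.008105 = 1.1501216 u
Converting to energy: 1.1501216 u × 931.494 MeV/u = 1071.33 MeV
BE/A = 1071.33 MeV / 139 = 7.707 MeV/nucleon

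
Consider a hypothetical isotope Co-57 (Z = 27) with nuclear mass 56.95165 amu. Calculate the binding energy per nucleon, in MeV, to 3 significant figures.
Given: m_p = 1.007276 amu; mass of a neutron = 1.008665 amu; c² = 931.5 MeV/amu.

8.25 MeV/nucleon

Σm = 27·m_p + 30·m_n = 27.196452 + 30.259950 = 57.456402 amu
Mass defect Δm = 57.456402 − 56.95165 = 0.504752 amu
E_B = 0.504752 × 931.5 = 470.176 MeV
Per nucleon: 470.176 / 57 = 8.249 MeV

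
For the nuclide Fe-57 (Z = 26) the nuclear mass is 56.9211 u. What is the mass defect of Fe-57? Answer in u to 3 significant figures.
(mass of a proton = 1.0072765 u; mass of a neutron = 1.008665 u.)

0.537 u

The nucleus contains 26 protons and 57 − 26 = 31 neutrons.
Mass of separated nucleons = 26(1.0072765) + 31(1.008665) = 26.1891890 + 31.268615 = 57.4578040 u
Mass defect Δm = 57.4578040 − 56.9211 = 0.5367040 u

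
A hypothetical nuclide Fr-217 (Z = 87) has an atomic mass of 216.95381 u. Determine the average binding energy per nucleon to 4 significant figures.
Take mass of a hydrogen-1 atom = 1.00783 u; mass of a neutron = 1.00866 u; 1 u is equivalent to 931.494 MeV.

7.955 MeV/nucleon

Mass of separated nucleons = 87(1.00783) + 130(1.00866) = 87.68121 + 131.12580 = 218.80701 u
Δm = 218.80701 − 216.95381 = 1.85320 u
Converting to energy: 1.85320 u × 931.494 MeV/u = 1726.24 MeV
Per nucleon: 1726.24 / 217 = 7.955 MeV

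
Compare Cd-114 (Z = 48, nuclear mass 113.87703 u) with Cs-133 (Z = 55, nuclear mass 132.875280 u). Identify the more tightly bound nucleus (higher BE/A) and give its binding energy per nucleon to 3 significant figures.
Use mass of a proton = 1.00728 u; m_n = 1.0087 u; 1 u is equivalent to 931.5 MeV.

Cd-114; 8.55 MeV/nucleon

Cd-114: Σm = 48(1.00728) + 66(1.0087) = 114.92364 u; Δm = 1.04661 u; E_B = 974.92 MeV; E_B/A = 8.552 MeV
Cs-133: Σm = 55(1.00728) + 78(1.0087) = 134.07900 u; Δm = 1.203720 u; E_B = 1121.3 MeV; E_B/A = 8.431 MeV
Cd-114 has the higher binding energy per nucleon, so it is the more tightly bound nucleus.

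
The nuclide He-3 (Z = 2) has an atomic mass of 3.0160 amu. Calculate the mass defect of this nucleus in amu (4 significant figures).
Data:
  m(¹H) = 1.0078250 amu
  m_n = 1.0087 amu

The nucleus contains 2 protons and 3 − 2 = 1 neutrons.
Total constituent mass: 2 × 1.0078250 + 1 × 1.0087 = 3.0243500 amu
Δm = 3.0243500 − 3.0160 = 0.0083500 amu

0.008350 amu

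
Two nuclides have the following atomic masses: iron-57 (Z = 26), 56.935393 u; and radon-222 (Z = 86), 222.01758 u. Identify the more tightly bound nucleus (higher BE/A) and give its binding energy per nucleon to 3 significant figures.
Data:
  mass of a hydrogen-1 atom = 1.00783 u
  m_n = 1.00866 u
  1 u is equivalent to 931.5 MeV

iron-57: Σm = 26(1.00783) + 31(1.00866) = 57.47204 u; Δm = 0.536647 u; E_B = 499.89 MeV; E_B/A = 8.770 MeV
radon-222: Σm = 86(1.00783) + 136(1.00866) = 223.85114 u; Δm = 1.83356 u; E_B = 1708.0 MeV; E_B/A = 7.694 MeV
iron-57 has the higher binding energy per nucleon, so it is the more tightly bound nucleus.

iron-57; 8.77 MeV/nucleon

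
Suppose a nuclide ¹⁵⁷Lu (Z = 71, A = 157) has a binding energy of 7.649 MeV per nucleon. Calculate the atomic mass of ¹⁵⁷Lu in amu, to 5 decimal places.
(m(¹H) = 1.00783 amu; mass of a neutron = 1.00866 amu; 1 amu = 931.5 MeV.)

Total binding energy = 157 × 7.649 = 1200.893 MeV
Mass defect = 1200.893 MeV / (931.5 MeV/amu) = 1.2892034 amu
Constituent mass = 71(1.00783) + 86(1.00866) = 158.30069 amu
Atomic mass = 158.30069 − 1.2892034 = 157.0114866 amu ≈ 157.01149 amu (to 5 decimal places)

157.01149 amu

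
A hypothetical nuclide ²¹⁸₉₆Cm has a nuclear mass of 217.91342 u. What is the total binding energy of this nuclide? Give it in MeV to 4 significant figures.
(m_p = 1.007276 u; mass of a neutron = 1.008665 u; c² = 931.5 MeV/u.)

1716 MeV

Σm = 96·m_p + 122·m_n = 96.698496 + 123.057130 = 219.755626 u
The mass defect is 219.755626 − 217.91342 = 1.842206 u.
Binding energy = Δm·c² = 1.842206 × 931.5 MeV/u = 1716.01 MeV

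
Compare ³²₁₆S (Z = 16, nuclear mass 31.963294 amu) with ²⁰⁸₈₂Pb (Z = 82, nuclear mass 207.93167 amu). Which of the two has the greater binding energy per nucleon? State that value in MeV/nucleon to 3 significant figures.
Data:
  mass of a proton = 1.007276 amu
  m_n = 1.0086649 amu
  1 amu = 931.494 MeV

³²₁₆S: Σm = 16(1.007276) + 16(1.0086649) = 32.2550544 amu; Δm = 0.2917604 amu; E_B = 271.77 MeV; E_B/A = 8.493 MeV
²⁰⁸₈₂Pb: Σm = 82(1.007276) + 126(1.0086649) = 209.6884094 amu; Δm = 1.7567394 amu; E_B = 1636.4 MeV; E_B/A = 7.867 MeV
³²₁₆S has the higher binding energy per nucleon, so it is the more tightly bound nucleus.

³²₁₆S; 8.49 MeV/nucleon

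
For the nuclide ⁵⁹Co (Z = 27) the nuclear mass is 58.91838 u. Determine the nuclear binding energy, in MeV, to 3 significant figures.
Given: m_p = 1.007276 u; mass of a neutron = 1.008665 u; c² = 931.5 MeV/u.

517 MeV

Total constituent mass: 27 × 1.007276 + 32 × 1.008665 = 59.473732 u
Mass defect Δm = 59.473732 − 58.91838 = 0.555352 u
E_B = 0.555352 × 931.5 = 517.310 MeV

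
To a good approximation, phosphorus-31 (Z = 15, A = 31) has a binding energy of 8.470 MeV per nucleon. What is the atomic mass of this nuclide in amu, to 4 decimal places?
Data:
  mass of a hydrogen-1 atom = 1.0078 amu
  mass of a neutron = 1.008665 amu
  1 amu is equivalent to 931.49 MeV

30.9738 amu

Total binding energy = 31 × 8.470 = 262.570 MeV
Mass defect = 262.570 MeV / (931.49 MeV/amu) = 0.281882 amu
Constituent mass = 15(1.0078) + 16(1.008665) = 31.255640 amu
Atomic mass = 31.255640 − 0.281882 = 30.973758 amu ≈ 30.9738 amu (to 4 decimal places)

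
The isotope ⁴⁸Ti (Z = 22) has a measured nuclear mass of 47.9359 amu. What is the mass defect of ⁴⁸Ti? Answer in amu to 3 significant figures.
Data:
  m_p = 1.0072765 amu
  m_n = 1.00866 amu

0.449 amu

With 22 protons and 26 neutrons (A = 48):
Mass of separated nucleons = 22(1.0072765) + 26(1.00866) = 22.1600830 + 26.22516 = 48.3852430 amu
The mass defect is 48.3852430 − 47.9359 = 0.4493430 amu.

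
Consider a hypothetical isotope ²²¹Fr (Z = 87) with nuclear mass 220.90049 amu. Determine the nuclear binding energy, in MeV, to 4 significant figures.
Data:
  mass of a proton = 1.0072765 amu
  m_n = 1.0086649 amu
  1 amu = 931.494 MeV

1764 MeV

With 87 protons and 134 neutrons (A = 221):
Σm = 87·m_p + 134·m_n = 87.6330555 + 135.1610966 = 222.7941521 amu
Mass defect Δm = 222.7941521 − 220.90049 = 1.8936621 amu
Converting to energy: 1.8936621 amu × 931.494 MeV/amu = 1763.93 MeV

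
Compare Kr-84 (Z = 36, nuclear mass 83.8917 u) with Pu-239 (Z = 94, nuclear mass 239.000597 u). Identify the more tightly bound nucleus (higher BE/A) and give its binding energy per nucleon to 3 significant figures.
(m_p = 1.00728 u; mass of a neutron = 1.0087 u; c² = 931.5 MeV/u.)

Kr-84; 8.74 MeV/nucleon

Kr-84: Σm = 36(1.00728) + 48(1.0087) = 84.67968 u; Δm = 0.78798 u; E_B = 734.00 MeV; E_B/A = 8.738 MeV
Pu-239: Σm = 94(1.00728) + 145(1.0087) = 240.94582 u; Δm = 1.945223 u; E_B = 1811.975 MeV; E_B/A = 7.581 MeV
Kr-84 has the higher binding energy per nucleon, so it is the more tightly bound nucleus.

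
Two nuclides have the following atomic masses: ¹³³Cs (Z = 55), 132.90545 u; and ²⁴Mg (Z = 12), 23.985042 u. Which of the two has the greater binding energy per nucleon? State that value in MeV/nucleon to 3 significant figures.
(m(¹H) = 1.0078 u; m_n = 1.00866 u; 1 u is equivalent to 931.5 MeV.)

¹³³Cs; 8.40 MeV/nucleon

¹³³Cs: Σm = 55(1.0078) + 78(1.00866) = 134.10448 u; Δm = 1.19903 u; E_B = 1116.9 MeV; E_B/A = 8.398 MeV
²⁴Mg: Σm = 12(1.0078) + 12(1.00866) = 24.19752 u; Δm = 0.212478 u; E_B = 197.92 MeV; E_B/A = 8.247 MeV
¹³³Cs has the higher binding energy per nucleon, so it is the more tightly bound nucleus.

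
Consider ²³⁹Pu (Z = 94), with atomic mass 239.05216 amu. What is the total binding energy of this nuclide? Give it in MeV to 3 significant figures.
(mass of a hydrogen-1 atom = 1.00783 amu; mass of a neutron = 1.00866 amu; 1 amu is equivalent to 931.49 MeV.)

Σm = 94·m(¹H) + 145·m_n = 94.73602 + 146.25570 = 240.99172 amu
Δm = 240.99172 − 239.05216 = 1.93956 amu
Converting to energy: 1.93956 amu × 931.49 MeV/amu = 1806.68 MeV

1810 MeV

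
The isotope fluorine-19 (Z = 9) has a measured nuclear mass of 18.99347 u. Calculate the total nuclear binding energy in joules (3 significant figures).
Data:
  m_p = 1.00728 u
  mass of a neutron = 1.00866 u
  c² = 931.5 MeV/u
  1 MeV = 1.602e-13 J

Total constituent mass: 9 × 1.00728 + 10 × 1.00866 = 19.15212 u
Mass defect Δm = 19.15212 − 18.99347 = 0.15865 u
E_B = 0.15865 × 931.5 = 147.782 MeV
In joules: 147.782 MeV × 1.602e-13 J/MeV = 2.3675e-11 J

2.37e-11 J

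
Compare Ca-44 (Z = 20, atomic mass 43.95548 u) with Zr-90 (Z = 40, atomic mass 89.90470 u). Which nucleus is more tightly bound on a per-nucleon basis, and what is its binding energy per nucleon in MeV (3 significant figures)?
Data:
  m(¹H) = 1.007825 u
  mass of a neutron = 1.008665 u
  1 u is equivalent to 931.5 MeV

Zr-90; 8.71 MeV/nucleon

Ca-44: Σm = 20(1.007825) + 24(1.008665) = 44.364460 u; Δm = 0.408980 u; E_B = 380.96 MeV; E_B/A = 8.658 MeV
Zr-90: Σm = 40(1.007825) + 50(1.008665) = 90.746250 u; Δm = 0.841550 u; E_B = 783.90 MeV; E_B/A = 8.710 MeV
Zr-90 has the higher binding energy per nucleon, so it is the more tightly bound nucleus.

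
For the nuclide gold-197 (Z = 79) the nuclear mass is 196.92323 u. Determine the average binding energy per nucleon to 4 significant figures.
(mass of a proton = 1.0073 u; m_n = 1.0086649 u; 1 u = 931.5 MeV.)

7.925 MeV/nucleon

Z = 79, so N = A − Z = 197 − 79 = 118.
Σm = 79·m_p + 118·m_n = 79.5767 + 119.0224582 = 198.5991582 u
The mass defect is 198.5991582 − 196.92323 = 1.6759282 u.
Binding energy = Δm·c² = 1.6759282 × 931.5 MeV/u = 1561.13 MeV
Per nucleon: 1561.13 / 197 = 7.925 MeV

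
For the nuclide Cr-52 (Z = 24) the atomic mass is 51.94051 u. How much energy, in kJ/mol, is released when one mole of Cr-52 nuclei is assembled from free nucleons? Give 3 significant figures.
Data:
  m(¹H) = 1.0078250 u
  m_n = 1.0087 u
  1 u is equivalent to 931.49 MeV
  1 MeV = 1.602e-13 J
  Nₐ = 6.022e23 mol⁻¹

Z = 24, so N = A − Z = 52 − 24 = 28.
Total constituent mass: 24 × 1.0078250 + 28 × 1.0087 = 52.4314000 u
The mass defect is 52.4314000 − 51.94051 = 0.4908900 u.
Converting to energy: 0.4908900 u × 931.49 MeV/u = 457.259 MeV
Per nucleus in joules: 457.259 MeV × 1.602e-13 J/MeV = 7.3253e-11 J
Per mole: 7.3253e-11 J × 6.022e23 mol⁻¹ = 4.4113e+13 J/mol

4.41e+10 kJ/mol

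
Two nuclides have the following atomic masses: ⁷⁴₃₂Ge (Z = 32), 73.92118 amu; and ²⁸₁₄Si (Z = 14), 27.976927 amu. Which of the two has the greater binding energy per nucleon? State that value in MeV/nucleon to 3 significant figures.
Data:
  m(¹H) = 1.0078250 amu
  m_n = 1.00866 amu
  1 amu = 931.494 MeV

⁷⁴₃₂Ge: Σm = 32(1.0078250) + 42(1.00866) = 74.6141200 amu; Δm = 0.6929400 amu; E_B = 645.47 MeV; E_B/A = 8.723 MeV
²⁸₁₄Si: Σm = 14(1.0078250) + 14(1.00866) = 28.2307900 amu; Δm = 0.2538630 amu; E_B = 236.47 MeV; E_B/A = 8.445 MeV
⁷⁴₃₂Ge has the higher binding energy per nucleon, so it is the more tightly bound nucleus.

⁷⁴₃₂Ge; 8.72 MeV/nucleon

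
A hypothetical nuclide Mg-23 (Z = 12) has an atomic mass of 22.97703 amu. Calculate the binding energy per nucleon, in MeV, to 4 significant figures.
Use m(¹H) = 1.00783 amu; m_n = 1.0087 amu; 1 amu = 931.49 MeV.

8.611 MeV/nucleon

With 12 protons and 11 neutrons (A = 23):
Total constituent mass: 12 × 1.00783 + 11 × 1.0087 = 23.18966 amu
The mass defect is 23.18966 − 22.97703 = 0.21263 amu.
E_B = 0.21263 × 931.49 = 198.063 MeV
BE/A = 198.063 MeV / 23 = 8.611 MeV/nucleon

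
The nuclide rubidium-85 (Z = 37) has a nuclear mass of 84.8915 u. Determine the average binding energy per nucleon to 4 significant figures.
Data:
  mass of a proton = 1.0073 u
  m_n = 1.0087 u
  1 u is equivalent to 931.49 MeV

8.725 MeV/nucleon

The nucleus contains 37 protons and 85 − 37 = 48 neutrons.
Mass of separated nucleons = 37(1.0073) + 48(1.0087) = 37.2701 + 48.4176 = 85.6877 u
Mass defect Δm = 85.6877 − 84.8915 = 0.7962 u
Converting to energy: 0.7962 u × 931.49 MeV/u = 741.652 MeV
BE/A = 741.652 MeV / 85 = 8.725 MeV/nucleon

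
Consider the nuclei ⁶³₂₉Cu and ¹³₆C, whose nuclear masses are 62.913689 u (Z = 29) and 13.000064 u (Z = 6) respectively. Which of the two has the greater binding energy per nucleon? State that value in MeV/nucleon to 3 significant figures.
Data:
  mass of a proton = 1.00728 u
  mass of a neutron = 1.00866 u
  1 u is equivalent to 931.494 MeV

⁶³₂₉Cu: Σm = 29(1.00728) + 34(1.00866) = 63.50556 u; Δm = 0.591871 u; E_B = 551.32 MeV; E_B/A = 8.751 MeV
¹³₆C: Σm = 6(1.00728) + 7(1.00866) = 13.10430 u; Δm = 0.104236 u; E_B = 97.095 MeV; E_B/A = 7.469 MeV
⁶³₂₉Cu has the higher binding energy per nucleon, so it is the more tightly bound nucleus.

⁶³₂₉Cu; 8.75 MeV/nucleon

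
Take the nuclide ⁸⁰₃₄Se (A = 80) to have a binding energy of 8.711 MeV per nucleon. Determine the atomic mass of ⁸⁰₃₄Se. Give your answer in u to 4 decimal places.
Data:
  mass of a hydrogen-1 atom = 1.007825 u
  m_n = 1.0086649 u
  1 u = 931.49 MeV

Total binding energy = 80 × 8.711 = 696.880 MeV
Mass defect = 696.880 MeV / (931.49 MeV/u) = 0.748135 u
Constituent mass = 34(1.007825) + 46(1.0086649) = 80.6646354 u
Atomic mass = 80.6646354 − 0.748135 = 79.9165004 u ≈ 79.9165 u (to 4 decimal places)

79.9165 u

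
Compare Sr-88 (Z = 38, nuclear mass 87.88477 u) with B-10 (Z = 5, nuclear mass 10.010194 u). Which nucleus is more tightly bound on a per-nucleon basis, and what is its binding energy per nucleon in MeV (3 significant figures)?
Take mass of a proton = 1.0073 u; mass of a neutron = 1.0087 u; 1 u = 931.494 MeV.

Sr-88; 8.76 MeV/nucleon

Sr-88: Σm = 38(1.0073) + 50(1.0087) = 88.7124 u; Δm = 0.82763 u; E_B = 770.93 MeV; E_B/A = 8.761 MeV
B-10: Σm = 5(1.0073) + 5(1.0087) = 10.0800 u; Δm = 0.069806 u; E_B = 65.024 MeV; E_B/A = 6.502 MeV
Sr-88 has the higher binding energy per nucleon, so it is the more tightly bound nucleus.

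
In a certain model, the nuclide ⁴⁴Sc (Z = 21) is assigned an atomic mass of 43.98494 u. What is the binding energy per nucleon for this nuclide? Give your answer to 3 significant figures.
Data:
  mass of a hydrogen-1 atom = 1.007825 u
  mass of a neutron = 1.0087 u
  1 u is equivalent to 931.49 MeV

8.03 MeV/nucleon

Total constituent mass: 21 × 1.007825 + 23 × 1.0087 = 44.364425 u
Mass defect Δm = 44.364425 − 43.98494 = 0.379485 u
Converting to energy: 0.379485 u × 931.49 MeV/u = 353.486 MeV
Dividing by A = 44 gives 8.034 MeV per nucleon.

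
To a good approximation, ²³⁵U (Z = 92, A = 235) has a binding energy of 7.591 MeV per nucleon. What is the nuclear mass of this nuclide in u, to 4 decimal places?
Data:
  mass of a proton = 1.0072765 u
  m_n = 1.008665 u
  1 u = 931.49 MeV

Total binding energy = 235 × 7.591 = 1783.885 MeV
Mass defect = 1783.885 MeV / (931.49 MeV/u) = 1.915088 u
Constituent mass = 92(1.0072765) + 143(1.008665) = 236.9085330 u
Nuclear mass = 236.9085330 − 1.915088 = 234.9934450 u ≈ 234.9934 u (to 4 decimal places)

234.9934 u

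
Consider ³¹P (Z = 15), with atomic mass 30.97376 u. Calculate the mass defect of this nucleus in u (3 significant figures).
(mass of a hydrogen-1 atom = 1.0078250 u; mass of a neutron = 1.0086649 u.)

0.282 u

Σm = 15·m(¹H) + 16·m_n = 15.1173750 + 16.1386384 = 31.2560134 u
Δm = 31.2560134 − 30.97376 = 0.2822534 u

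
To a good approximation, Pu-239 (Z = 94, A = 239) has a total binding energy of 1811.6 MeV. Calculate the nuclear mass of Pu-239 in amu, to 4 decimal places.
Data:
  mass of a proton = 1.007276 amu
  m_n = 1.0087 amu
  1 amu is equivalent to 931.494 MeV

239.0006 amu

Mass defect = 1811.6 MeV / (931.494 MeV/amu) = 1.944833 amu
Constituent mass = 94(1.007276) + 145(1.0087) = 240.945444 amu
Nuclear mass = 240.945444 − 1.944833 = 239.000611 amu ≈ 239.0006 amu (to 4 decimal places)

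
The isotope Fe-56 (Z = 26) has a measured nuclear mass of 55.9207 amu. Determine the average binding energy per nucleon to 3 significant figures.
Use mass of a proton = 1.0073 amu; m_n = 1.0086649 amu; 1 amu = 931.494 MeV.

8.80 MeV/nucleon

The nucleus contains 26 protons and 56 − 26 = 30 neutrons.
Mass of separated nucleons = 26(1.0073) + 30(1.0086649) = 26.1898 + 30.2599470 = 56.4497470 amu
Δm = 56.4497470 − 55.9207 = 0.5290470 amu
Binding energy = Δm·c² = 0.5290470 × 931.494 MeV/amu = 492.804 MeV
Dividing by A = 56 gives 8.800 MeV per nucleon.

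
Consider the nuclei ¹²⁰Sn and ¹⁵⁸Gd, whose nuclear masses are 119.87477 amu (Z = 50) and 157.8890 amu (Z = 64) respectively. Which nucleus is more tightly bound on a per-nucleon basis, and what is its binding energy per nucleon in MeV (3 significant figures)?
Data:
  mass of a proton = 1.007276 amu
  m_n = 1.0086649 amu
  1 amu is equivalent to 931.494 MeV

¹²⁰Sn: Σm = 50(1.007276) + 70(1.0086649) = 120.9703430 amu; Δm = 1.0955730 amu; E_B = 1020.5 MeV; E_B/A = 8.504 MeV
¹⁵⁸Gd: Σm = 64(1.007276) + 94(1.0086649) = 159.2801646 amu; Δm = 1.3911646 amu; E_B = 1295.9 MeV; E_B/A = 8.202 MeV
¹²⁰Sn has the higher binding energy per nucleon, so it is the more tightly bound nucleus.

¹²⁰Sn; 8.50 MeV/nucleon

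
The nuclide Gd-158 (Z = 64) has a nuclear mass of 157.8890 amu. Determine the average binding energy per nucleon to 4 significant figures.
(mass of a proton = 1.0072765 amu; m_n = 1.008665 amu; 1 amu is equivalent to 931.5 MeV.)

The nucleus contains 64 protons and 158 − 64 = 94 neutrons.
Total constituent mass: 64 × 1.0072765 + 94 × 1.008665 = 159.2802060 amu
Mass defect Δm = 159.2802060 − 157.8890 = 1.3912060 amu
Binding energy = Δm·c² = 1.3912060 × 931.5 MeV/amu = 1295.91 MeV
Dividing by A = 158 gives 8.202 MeV per nucleon.

8.202 MeV/nucleon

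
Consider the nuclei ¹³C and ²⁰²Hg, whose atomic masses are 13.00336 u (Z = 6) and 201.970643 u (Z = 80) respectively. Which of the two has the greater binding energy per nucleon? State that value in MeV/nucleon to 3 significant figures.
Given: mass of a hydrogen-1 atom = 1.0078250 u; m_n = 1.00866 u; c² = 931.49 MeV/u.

¹³C: Σm = 6(1.0078250) + 7(1.00866) = 13.1075700 u; Δm = 0.1042100 u; E_B = 97.071 MeV; E_B/A = 7.467 MeV
²⁰²Hg: Σm = 80(1.0078250) + 122(1.00866) = 203.6825200 u; Δm = 1.7118770 u; E_B = 1594.6 MeV; E_B/A = 7.894 MeV
²⁰²Hg has the higher binding energy per nucleon, so it is the more tightly bound nucleus.

²⁰²Hg; 7.89 MeV/nucleon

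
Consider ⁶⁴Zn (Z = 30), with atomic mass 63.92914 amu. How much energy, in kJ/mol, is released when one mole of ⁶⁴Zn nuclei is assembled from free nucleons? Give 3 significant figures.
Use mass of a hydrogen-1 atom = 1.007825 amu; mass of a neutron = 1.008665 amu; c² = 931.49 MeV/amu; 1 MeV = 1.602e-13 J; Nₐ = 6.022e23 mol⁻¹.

Mass of separated nucleons = 30(1.007825) + 34(1.008665) = 30.234750 + 34.294610 = 64.529360 amu
Mass defect Δm = 64.529360 − 63.92914 = 0.600220 amu
Binding energy = Δm·c² = 0.600220 × 931.49 MeV/amu = 559.099 MeV
Per nucleus in joules: 559.099 MeV × 1.602e-13 J/MeV = 8.9568e-11 J
Per mole: 8.9568e-11 J × 6.022e23 mol⁻¹ = 5.3938e+13 J/mol

5.39e+10 kJ/mol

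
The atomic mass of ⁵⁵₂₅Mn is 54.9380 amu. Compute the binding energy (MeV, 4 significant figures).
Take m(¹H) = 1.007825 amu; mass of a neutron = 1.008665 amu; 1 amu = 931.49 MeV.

482.1 MeV

Σm = 25·m(¹H) + 30·m_n = 25.195625 + 30.259950 = 55.455575 amu
Mass defect Δm = 55.455575 − 54.9380 = 0.517575 amu
Binding energy = Δm·c² = 0.517575 × 931.49 MeV/amu = 482.116 MeV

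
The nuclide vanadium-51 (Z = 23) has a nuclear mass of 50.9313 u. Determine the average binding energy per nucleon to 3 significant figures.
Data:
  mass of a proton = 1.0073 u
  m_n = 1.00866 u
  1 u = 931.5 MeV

Total constituent mass: 23 × 1.0073 + 28 × 1.00866 = 51.41038 u
The mass defect is 51.41038 − 50.9313 = 0.47908 u.
E_B = 0.47908 × 931.5 = 446.263 MeV
Dividing by A = 51 gives 8.750 MeV per nucleon.

8.75 MeV/nucleon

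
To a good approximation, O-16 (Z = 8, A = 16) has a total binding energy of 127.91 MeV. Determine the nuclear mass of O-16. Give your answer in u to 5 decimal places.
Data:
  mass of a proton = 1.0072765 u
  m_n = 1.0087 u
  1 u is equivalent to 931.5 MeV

Mass defect = 127.91 MeV / (931.5 MeV/u) = 0.1373162 u
Constituent mass = 8(1.0072765) + 8(1.0087) = 16.1278120 u
Nuclear mass = 16.1278120 − 0.1373162 = 15.9904958 u ≈ 15.99050 u (to 5 decimal places)

15.99050 u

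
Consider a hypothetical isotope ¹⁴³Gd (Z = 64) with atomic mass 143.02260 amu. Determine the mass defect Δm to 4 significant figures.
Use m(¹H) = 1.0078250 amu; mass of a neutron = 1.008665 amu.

Total constituent mass: 64 × 1.0078250 + 79 × 1.008665 = 144.1853350 amu
The mass defect is 144.1853350 − 143.02260 = 1.1627350 amu.

1.163 amu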